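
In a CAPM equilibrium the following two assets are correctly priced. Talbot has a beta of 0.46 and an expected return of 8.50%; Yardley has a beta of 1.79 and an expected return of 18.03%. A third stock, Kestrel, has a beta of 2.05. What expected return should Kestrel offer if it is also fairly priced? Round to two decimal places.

MRP (SML slope) = (18.03% − 8.50%) / (1.79 − 0.46) = 9.53% / 1.33 = 7.1654%
R_f (intercept) = 8.50% − 0.46 × 7.1654% = 5.2039%
E(R_Kestrel) = R_f + β × MRP = 5.2039% + 2.05 × 7.1654% = 19.89%

19.89%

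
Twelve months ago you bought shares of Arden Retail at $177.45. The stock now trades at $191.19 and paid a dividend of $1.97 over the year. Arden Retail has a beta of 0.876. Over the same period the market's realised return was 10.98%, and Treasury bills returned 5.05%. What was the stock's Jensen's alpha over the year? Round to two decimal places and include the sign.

-1.39%

Realised HPR = (P1 + D1 − P0) / P0 = (191.19 + 1.97 − 177.45) / 177.45 = 15.71 / 177.45 = 8.8532%
MRP = 10.98% − 5.05% = 5.93%
CAPM required = R_f + β·MRP = 5.05% + 0.876 × 5.93% = 10.24468%
α = realised − required = 8.8532% − 10.24468% = -1.39%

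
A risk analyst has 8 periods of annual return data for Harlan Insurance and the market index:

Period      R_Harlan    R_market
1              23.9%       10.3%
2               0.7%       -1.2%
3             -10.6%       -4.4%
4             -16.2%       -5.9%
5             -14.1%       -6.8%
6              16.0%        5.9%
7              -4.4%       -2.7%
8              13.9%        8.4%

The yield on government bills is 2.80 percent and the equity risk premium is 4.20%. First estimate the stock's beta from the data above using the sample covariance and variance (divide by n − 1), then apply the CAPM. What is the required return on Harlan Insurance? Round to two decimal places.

Mean R_i = (23.9 + 0.7 − 10.6 − 16.2 − 14.1 + 16.0 − 4.4 + 13.9) / 8 = 1.1500%
Mean R_m = (10.3 − 1.2 − 4.4 − 5.9 − 6.8 + 5.9 − 2.7 + 8.4) / 8 = 0.4500%
Σ(R_i − R̄_i)(R_m − R̄_m) = 702.3300  ⇒  Cov = 702.3300 / 7 = 100.3329
Σ(R_m − R̄_m)² = 318.9800  ⇒  Var(R_m) = 318.9800 / 7 = 45.5686
β = Cov / Var(R_m) = 100.3329 / 45.5686 = 2.2018
E(R) = R_f + β × MRP = 2.80% + 2.2018 × 4.20% = 12.05%

12.05%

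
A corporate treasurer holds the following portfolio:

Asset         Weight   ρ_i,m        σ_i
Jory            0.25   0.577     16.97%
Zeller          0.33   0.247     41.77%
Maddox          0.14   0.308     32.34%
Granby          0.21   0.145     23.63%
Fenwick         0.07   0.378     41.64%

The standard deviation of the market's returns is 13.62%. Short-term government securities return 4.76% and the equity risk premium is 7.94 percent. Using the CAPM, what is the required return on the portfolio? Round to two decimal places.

β_Jory = 0.577 × 16.97% / 13.62% = 0.7189
β_Zeller = 0.247 × 41.77% / 13.62% = 0.7575
β_Maddox = 0.308 × 32.34% / 13.62% = 0.7313
β_Granby = 0.145 × 23.63% / 13.62% = 0.2516
β_Fenwick = 0.378 × 41.64% / 13.62% = 1.1556
β_P = Σ w_i β_i = 0.25×0.7189 + 0.33×0.7575 + 0.14×0.7313 + 0.21×0.2516 + 0.07×1.1556 = 0.6658
E(R_P) = R_f + β_P × MRP = 4.76% + 0.6658 × 7.94% = 10.05%

10.05%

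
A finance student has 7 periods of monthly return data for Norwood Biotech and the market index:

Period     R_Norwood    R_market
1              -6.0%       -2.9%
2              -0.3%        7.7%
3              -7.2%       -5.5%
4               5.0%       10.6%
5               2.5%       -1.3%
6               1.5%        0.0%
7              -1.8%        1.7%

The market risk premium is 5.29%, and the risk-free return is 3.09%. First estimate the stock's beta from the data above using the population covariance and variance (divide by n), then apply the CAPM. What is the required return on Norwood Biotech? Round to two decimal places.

6.02%

Mean R_i = (-6.0 − 0.3 − 7.2 + 5.0 + 2.5 + 1.5 − 1.8) / 7 = -0.9000%
Mean R_m = (-2.9 + 7.7 − 5.5 + 10.6 − 1.3 + 0.0 + 1.7) / 7 = 1.4714%
Σ(R_i − R̄_i)(R_m − R̄_m) = 110.6500  ⇒  Cov = 110.6500 / 7 = 15.8071
Σ(R_m − R̄_m)² = 199.7343  ⇒  Var(R_m) = 199.7343 / 7 = 28.5335
β = Cov / Var(R_m) = 15.8071 / 28.5335 = 0.5540
E(R) = R_f + β × MRP = 3.09% + 0.5540 × 5.29% = 6.02%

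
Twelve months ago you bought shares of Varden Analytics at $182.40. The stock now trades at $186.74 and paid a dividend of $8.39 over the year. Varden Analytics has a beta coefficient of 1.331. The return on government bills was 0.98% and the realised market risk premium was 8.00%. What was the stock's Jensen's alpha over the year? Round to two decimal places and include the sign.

-4.65%

Realised HPR = (P1 + D1 − P0) / P0 = (186.74 + 8.39 − 182.40) / 182.40 = 12.73 / 182.40 = 6.9792%
CAPM required = R_f + β·MRP = 0.98% + 1.331 × 8.00% = 11.62800%
α = realised − required = 6.9792% − 11.62800% = -4.65%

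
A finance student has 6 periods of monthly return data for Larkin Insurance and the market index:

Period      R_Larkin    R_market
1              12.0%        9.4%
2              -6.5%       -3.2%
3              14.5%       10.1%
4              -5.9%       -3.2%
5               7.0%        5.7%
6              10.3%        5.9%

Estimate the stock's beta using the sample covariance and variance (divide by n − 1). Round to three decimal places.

1.532

Mean R_i = (12.0 − 6.5 + 14.5 − 5.9 + 7.0 + 10.3) / 6 = 5.2333%
Mean R_m = (9.4 − 3.2 + 10.1 − 3.2 + 5.7 + 5.9) / 6 = 4.1167%
Σ(R_i − R̄_i)(R_m − R̄_m) = 270.3367  ⇒  Cov = 270.3367 / 5 = 54.0673
Σ(R_m − R̄_m)² = 176.4683  ⇒  Var(R_m) = 176.4683 / 5 = 35.2937
β = Cov / Var(R_m) = 54.0673 / 35.2937 = 1.5319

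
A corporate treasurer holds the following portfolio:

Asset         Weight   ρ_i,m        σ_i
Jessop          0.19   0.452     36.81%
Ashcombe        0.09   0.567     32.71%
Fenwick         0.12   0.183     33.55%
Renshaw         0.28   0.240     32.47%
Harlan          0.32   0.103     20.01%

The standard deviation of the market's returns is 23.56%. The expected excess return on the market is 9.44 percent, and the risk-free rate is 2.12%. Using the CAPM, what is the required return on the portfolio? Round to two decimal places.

5.49%

β_Jessop = 0.452 × 36.81% / 23.56% = 0.7062
β_Ashcombe = 0.567 × 32.71% / 23.56% = 0.7872
β_Fenwick = 0.183 × 33.55% / 23.56% = 0.2606
β_Renshaw = 0.240 × 32.47% / 23.56% = 0.3308
β_Harlan = 0.103 × 20.01% / 23.56% = 0.0875
β_P = Σ w_i β_i = 0.19×0.7062 + 0.09×0.7872 + 0.12×0.2606 + 0.28×0.3308 + 0.32×0.0875 = 0.3569
E(R_P) = R_f + β_P × MRP = 2.12% + 0.3569 × 9.44% = 5.49%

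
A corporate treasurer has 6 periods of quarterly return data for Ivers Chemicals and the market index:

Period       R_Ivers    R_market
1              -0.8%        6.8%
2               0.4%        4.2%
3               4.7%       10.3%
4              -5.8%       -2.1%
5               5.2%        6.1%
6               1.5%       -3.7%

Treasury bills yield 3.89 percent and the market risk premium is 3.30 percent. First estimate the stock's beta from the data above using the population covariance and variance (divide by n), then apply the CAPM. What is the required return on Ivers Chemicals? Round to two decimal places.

Mean R_i = (-0.8 + 0.4 + 4.7 − 5.8 + 5.2 + 1.5) / 6 = 0.8667%
Mean R_m = (6.8 + 4.2 + 10.3 − 2.1 + 6.1 − 3.7) / 6 = 3.6000%
Σ(R_i − R̄_i)(R_m − R̄_m) = 64.2800  ⇒  Cov = 64.2800 / 6 = 10.7133
Σ(R_m − R̄_m)² = 147.5200  ⇒  Var(R_m) = 147.5200 / 6 = 24.5867
β = Cov / Var(R_m) = 10.7133 / 24.5867 = 0.4357
E(R) = R_f + β × MRP = 3.89% + 0.4357 × 3.30% = 5.33%

5.33%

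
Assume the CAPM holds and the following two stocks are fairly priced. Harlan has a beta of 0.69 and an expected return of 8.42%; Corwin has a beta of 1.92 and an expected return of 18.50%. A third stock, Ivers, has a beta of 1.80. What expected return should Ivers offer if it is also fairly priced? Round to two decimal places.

17.52%

MRP (SML slope) = (18.50% − 8.42%) / (1.92 − 0.69) = 10.08% / 1.23 = 8.1951%
R_f (intercept) = 8.42% − 0.69 × 8.1951% = 2.7654%
E(R_Ivers) = R_f + β × MRP = 2.7654% + 1.80 × 8.1951% = 17.52%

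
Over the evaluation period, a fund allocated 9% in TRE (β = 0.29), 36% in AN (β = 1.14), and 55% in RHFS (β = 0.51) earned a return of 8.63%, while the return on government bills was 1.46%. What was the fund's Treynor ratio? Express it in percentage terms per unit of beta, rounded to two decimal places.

β_P = 0.09×0.29 + 0.36×1.14 + 0.55×0.51 = 0.7170
Treynor = (R_P − R_f) / β_P = (8.63% − 1.46%) / 0.7170 = 7.17% / 0.7170 = 10.00%

10.00%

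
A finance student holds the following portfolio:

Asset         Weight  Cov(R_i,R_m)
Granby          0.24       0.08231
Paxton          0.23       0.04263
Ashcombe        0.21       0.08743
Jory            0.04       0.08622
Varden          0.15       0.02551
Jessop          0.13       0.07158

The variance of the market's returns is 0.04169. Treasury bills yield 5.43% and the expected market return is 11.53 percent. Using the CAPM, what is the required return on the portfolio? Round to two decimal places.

14.87%

β_Granby = 0.08231 / 0.04169 = 1.9743
β_Paxton = 0.04263 / 0.04169 = 1.0225
β_Ashcombe = 0.08743 / 0.04169 = 2.0971
β_Jory = 0.08622 / 0.04169 = 2.0681
β_Varden = 0.02551 / 0.04169 = 0.6119
β_Jessop = 0.07158 / 0.04169 = 1.7170
β_P = Σ w_i β_i = 0.24×1.9743 + 0.23×1.0225 + 0.21×2.0971 + 0.04×2.0681 + 0.15×0.6119 + 0.13×1.7170 = 1.5471
MRP = 11.53% − 5.43% = 6.10%
E(R_P) = R_f + β_P × MRP = 5.43% + 1.5471 × 6.10% = 14.87%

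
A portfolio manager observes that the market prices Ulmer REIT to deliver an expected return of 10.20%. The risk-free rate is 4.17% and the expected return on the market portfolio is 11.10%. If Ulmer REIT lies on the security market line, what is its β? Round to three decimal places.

MRP = 11.10% − 4.17% = 6.93%
β = (E(R) − R_f) / MRP = (10.20% − 4.17%) / 6.93% = 6.03% / 6.93% = 0.870

0.870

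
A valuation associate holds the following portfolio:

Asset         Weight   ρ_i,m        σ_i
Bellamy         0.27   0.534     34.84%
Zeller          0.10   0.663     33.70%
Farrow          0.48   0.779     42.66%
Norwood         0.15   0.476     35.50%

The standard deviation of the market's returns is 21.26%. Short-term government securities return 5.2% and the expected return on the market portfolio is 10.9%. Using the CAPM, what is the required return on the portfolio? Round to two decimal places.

12.10%

β_Bellamy = 0.534 × 34.84% / 21.26% = 0.8751
β_Zeller = 0.663 × 33.70% / 21.26% = 1.0509
β_Farrow = 0.779 × 42.66% / 21.26% = 1.5631
β_Norwood = 0.476 × 35.50% / 21.26% = 0.7948
β_P = Σ w_i β_i = 0.27×0.8751 + 0.10×1.0509 + 0.48×1.5631 + 0.15×0.7948 = 1.2109
MRP = 10.9% − 5.2% = 5.70%
E(R_P) = R_f + β_P × MRP = 5.2% + 1.2109 × 5.7% = 12.10%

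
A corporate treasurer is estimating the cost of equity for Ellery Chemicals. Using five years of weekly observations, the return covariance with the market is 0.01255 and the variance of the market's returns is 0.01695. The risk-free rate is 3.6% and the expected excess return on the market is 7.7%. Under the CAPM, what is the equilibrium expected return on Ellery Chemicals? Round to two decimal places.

β = Cov(R_i, R_m) / Var(R_m) = 0.01255 / 0.01695 = 0.7404
E(R) = R_f + β × MRP = 3.6% + 0.7404 × 7.7% = 9.30%

9.30%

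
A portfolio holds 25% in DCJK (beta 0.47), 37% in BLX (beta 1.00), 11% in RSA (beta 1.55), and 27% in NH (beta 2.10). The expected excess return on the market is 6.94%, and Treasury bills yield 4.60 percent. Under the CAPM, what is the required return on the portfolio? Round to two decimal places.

β_P = Σ w_i β_i = 0.25×0.47 + 0.37×1.00 + 0.11×1.55 + 0.27×2.10 = 1.2250
E(R_P) = R_f + β_P × MRP = 4.60% + 1.2250 × 6.94% = 13.10%

13.10%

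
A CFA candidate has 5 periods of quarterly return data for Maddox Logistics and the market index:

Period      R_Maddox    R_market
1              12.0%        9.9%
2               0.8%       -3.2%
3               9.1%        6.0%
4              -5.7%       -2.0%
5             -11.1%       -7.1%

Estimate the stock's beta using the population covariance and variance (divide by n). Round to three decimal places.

Mean R_i = (12.0 + 0.8 + 9.1 − 5.7 − 11.1) / 5 = 1.0200%
Mean R_m = (9.9 − 3.2 + 6.0 − 2.0 − 7.1) / 5 = 0.7200%
Σ(R_i − R̄_i)(R_m − R̄_m) = 257.3780  ⇒  Cov = 257.3780 / 5 = 51.4756
Σ(R_m − R̄_m)² = 196.0680  ⇒  Var(R_m) = 196.0680 / 5 = 39.2136
β = Cov / Var(R_m) = 51.4756 / 39.2136 = 1.3127

1.313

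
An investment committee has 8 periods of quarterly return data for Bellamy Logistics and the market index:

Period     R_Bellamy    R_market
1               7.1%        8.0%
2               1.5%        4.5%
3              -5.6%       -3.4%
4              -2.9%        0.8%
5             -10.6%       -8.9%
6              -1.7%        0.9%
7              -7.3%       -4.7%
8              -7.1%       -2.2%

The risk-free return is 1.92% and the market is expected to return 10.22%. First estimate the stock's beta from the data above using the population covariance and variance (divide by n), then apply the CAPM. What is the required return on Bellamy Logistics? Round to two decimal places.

Mean R_i = (7.1 + 1.5 − 5.6 − 2.9 − 10.6 − 1.7 − 7.3 − 7.1) / 8 = -3.3250%
Mean R_m = (8.0 + 4.5 − 3.4 + 0.8 − 8.9 + 0.9 − 4.7 − 2.2) / 8 = -0.6250%
Σ(R_i − R̄_i)(R_m − R̄_m) = 206.3850  ⇒  Cov = 206.3850 / 8 = 25.7981
Σ(R_m − R̄_m)² = 200.2750  ⇒  Var(R_m) = 200.2750 / 8 = 25.0344
β = Cov / Var(R_m) = 25.7981 / 25.0344 = 1.0305
MRP = 10.22% − 1.92% = 8.30%
E(R) = R_f + β × MRP = 1.92% + 1.0305 × 8.30% = 10.47%

10.47%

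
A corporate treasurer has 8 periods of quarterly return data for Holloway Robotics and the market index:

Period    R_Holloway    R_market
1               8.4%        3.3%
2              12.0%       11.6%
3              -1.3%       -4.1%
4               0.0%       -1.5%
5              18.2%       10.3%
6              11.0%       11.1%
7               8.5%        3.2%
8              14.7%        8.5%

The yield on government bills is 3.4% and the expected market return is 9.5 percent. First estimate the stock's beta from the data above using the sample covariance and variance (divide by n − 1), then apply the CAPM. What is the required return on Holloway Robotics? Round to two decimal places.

Mean R_i = (8.4 + 12.0 − 1.3 + 0.0 + 18.2 + 11.0 + 8.5 + 14.7) / 8 = 8.9375%
Mean R_m = (3.3 + 11.6 − 4.1 − 1.5 + 10.3 + 11.1 + 3.2 + 8.5) / 8 = 5.3000%
Σ(R_i − R̄_i)(R_m − R̄_m) = 255.0100  ⇒  Cov = 255.0100 / 7 = 36.4300
Σ(R_m − R̄_m)² = 251.5800  ⇒  Var(R_m) = 251.5800 / 7 = 35.9400
β = Cov / Var(R_m) = 36.4300 / 35.9400 = 1.0136
MRP = 9.5% − 3.4% = 6.10%
E(R) = R_f + β × MRP = 3.4% + 1.0136 × 6.1% = 9.58%

9.58%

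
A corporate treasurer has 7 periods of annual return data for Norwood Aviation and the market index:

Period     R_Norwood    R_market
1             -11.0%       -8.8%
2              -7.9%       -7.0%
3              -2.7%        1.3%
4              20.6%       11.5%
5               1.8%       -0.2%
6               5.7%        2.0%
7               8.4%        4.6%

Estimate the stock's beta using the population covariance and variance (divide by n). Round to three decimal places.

Mean R_i = (-11.0 − 7.9 − 2.7 + 20.6 + 1.8 + 5.7 + 8.4) / 7 = 2.1286%
Mean R_m = (-8.8 − 7.0 + 1.3 + 11.5 − 0.2 + 2.0 + 4.6) / 7 = 0.4857%
Σ(R_i − R̄_i)(R_m − R̄_m) = 427.9329  ⇒  Cov = 427.9329 / 7 = 61.1333
Σ(R_m − R̄_m)² = 283.9286  ⇒  Var(R_m) = 283.9286 / 7 = 40.5612
β = Cov / Var(R_m) = 61.1333 / 40.5612 = 1.5072

1.507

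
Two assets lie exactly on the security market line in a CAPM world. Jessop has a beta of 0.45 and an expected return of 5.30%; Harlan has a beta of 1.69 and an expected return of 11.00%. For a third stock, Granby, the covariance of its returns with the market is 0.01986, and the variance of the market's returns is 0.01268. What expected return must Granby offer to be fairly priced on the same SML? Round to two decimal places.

MRP = (11.00% − 5.30%) / (1.69 − 0.45) = 4.5968%
R_f = 5.30% − 0.45 × 4.5968% = 3.2314%
β_Granby = Cov / Var(R_m) = 0.01986 / 0.01268 = 1.5662
E(R_Granby) = R_f + β × MRP = 3.2314% + 1.5662 × 4.5968% = 10.43%

10.43%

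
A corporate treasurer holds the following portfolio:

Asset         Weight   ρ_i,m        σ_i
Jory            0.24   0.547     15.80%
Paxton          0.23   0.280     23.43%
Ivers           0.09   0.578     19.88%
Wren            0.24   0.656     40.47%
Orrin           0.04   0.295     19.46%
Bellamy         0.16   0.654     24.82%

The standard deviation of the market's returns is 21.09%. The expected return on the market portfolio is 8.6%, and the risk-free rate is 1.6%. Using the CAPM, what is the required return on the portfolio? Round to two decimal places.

6.19%

β_Jory = 0.547 × 15.80% / 21.09% = 0.4098
β_Paxton = 0.280 × 23.43% / 21.09% = 0.3111
β_Ivers = 0.578 × 19.88% / 21.09% = 0.5448
β_Wren = 0.656 × 40.47% / 21.09% = 1.2588
β_Orrin = 0.295 × 19.46% / 21.09% = 0.2722
β_Bellamy = 0.654 × 24.82% / 21.09% = 0.7697
β_P = Σ w_i β_i = 0.24×0.4098 + 0.23×0.3111 + 0.09×0.5448 + 0.24×1.2588 + 0.04×0.2722 + 0.16×0.7697 = 0.6551
MRP = 8.6% − 1.6% = 7.00%
E(R_P) = R_f + β_P × MRP = 1.6% + 0.6551 × 7.0% = 6.19%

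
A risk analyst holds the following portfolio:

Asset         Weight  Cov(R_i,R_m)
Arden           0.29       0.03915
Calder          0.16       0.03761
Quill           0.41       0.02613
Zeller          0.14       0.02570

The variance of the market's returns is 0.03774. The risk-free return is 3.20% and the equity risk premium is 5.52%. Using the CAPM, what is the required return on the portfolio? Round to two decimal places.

7.83%

β_Arden = 0.03915 / 0.03774 = 1.0374
β_Calder = 0.03761 / 0.03774 = 0.9966
β_Quill = 0.02613 / 0.03774 = 0.6924
β_Zeller = 0.02570 / 0.03774 = 0.6810
β_P = Σ w_i β_i = 0.29×1.0374 + 0.16×0.9966 + 0.41×0.6924 + 0.14×0.6810 = 0.8395
E(R_P) = R_f + β_P × MRP = 3.20% + 0.8395 × 5.52% = 7.83%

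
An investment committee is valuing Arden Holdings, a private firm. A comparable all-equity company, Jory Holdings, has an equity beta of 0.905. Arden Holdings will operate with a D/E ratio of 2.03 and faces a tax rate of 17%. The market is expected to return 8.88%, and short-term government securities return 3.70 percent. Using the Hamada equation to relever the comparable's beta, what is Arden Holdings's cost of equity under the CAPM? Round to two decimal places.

16.29%

β_L = β_U × [1 + (1 − t)(D/E)] = 0.905 × [1 + (1 − 0.17) × 2.03]
    = 0.905 × [1 + 0.83 × 2.03] = 0.905 × 2.6849 = 2.4298
MRP = 8.88% − 3.70% = 5.18%
E(R) = R_f + β_L × MRP = 3.70% + 2.4298 × 5.18% = 16.29%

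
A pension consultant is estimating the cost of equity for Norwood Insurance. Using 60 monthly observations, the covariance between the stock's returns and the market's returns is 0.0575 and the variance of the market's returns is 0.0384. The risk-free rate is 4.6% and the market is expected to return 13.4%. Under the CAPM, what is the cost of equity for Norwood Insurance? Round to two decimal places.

β = Cov(R_i, R_m) / Var(R_m) = 0.0575 / 0.0384 = 1.4974
MRP = 13.4% − 4.6% = 8.80%
E(R) = R_f + β × MRP = 4.6% + 1.4974 × 8.8% = 17.78%

17.78%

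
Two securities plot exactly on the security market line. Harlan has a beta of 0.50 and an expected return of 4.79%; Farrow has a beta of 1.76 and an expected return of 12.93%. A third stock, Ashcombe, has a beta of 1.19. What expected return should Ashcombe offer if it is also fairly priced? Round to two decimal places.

MRP (SML slope) = (12.93% − 4.79%) / (1.76 − 0.50) = 8.14% / 1.26 = 6.4603%
R_f (intercept) = 4.79% − 0.50 × 6.4603% = 1.5599%
E(R_Ashcombe) = R_f + β × MRP = 1.5599% + 1.19 × 6.4603% = 9.25%

9.25%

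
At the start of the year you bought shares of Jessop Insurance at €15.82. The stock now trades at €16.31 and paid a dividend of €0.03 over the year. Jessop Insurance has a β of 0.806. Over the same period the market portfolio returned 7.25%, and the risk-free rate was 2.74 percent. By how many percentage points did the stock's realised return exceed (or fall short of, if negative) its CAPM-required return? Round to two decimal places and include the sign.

-3.09%

Realised HPR = (P1 + D1 − P0) / P0 = (16.31 + 0.03 − 15.82) / 15.82 = 0.52 / 15.82 = 3.2870%
MRP = 7.25% − 2.74% = 4.51%
CAPM required = R_f + β·MRP = 2.74% + 0.806 × 4.51% = 6.37506%
α = realised − required = 3.2870% − 6.37506% = -3.09%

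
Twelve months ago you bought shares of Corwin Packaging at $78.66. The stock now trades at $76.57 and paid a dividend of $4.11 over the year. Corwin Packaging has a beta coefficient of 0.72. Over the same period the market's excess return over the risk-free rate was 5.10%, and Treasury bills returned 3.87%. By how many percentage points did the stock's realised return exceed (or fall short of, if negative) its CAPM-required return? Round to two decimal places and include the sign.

-4.97%

Realised HPR = (P1 + D1 − P0) / P0 = (76.57 + 4.11 − 78.66) / 78.66 = 2.02 / 78.66 = 2.5680%
CAPM required = R_f + β·MRP = 3.87% + 0.72 × 5.10% = 7.5420%
α = realised − required = 2.5680% − 7.5420% = -4.97%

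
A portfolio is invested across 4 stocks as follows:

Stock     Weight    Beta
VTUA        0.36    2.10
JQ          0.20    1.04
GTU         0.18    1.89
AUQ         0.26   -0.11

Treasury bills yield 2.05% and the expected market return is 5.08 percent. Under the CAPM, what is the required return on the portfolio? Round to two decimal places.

β_P = Σ w_i β_i = 0.36×2.10 + 0.20×1.04 + 0.18×1.89 + 0.26×-0.11 = 1.2756
MRP = 5.08% − 2.05% = 3.03%
E(R_P) = R_f + β_P × MRP = 2.05% + 1.2756 × 3.03% = 5.92%

5.92%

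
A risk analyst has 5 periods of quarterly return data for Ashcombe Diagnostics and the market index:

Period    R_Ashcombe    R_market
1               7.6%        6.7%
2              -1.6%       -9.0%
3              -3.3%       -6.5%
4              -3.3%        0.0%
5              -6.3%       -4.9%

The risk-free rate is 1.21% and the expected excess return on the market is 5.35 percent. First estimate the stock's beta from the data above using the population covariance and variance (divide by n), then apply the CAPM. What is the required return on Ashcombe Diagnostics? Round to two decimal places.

4.63%

Mean R_i = (7.6 − 1.6 − 3.3 − 3.3 − 6.3) / 5 = -1.3800%
Mean R_m = (6.7 − 9.0 − 6.5 + 0.0 − 4.9) / 5 = -2.7400%
Σ(R_i − R̄_i)(R_m − R̄_m) = 98.7340  ⇒  Cov = 98.7340 / 5 = 19.7468
Σ(R_m − R̄_m)² = 154.6120  ⇒  Var(R_m) = 154.6120 / 5 = 30.9224
β = Cov / Var(R_m) = 19.7468 / 30.9224 = 0.6386
E(R) = R_f + β × MRP = 1.21% + 0.6386 × 5.35% = 4.63%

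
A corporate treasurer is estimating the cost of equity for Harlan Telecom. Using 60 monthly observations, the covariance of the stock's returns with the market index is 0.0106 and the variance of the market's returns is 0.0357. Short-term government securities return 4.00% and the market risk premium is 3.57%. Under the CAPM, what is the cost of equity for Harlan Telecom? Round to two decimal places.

β = Cov(R_i, R_m) / Var(R_m) = 0.0106 / 0.0357 = 0.2969
E(R) = R_f + β × MRP = 4.00% + 0.2969 × 3.57% = 5.06%

5.06%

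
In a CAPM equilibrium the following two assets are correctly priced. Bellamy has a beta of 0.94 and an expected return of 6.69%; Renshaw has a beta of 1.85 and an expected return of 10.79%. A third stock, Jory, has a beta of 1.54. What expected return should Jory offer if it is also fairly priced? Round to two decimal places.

MRP (SML slope) = (10.79% − 6.69%) / (1.85 − 0.94) = 4.10% / 0.91 = 4.5055%
R_f (intercept) = 6.69% − 0.94 × 4.5055% = 2.4548%
E(R_Jory) = R_f + β × MRP = 2.4548% + 1.54 × 4.5055% = 9.39%

9.39%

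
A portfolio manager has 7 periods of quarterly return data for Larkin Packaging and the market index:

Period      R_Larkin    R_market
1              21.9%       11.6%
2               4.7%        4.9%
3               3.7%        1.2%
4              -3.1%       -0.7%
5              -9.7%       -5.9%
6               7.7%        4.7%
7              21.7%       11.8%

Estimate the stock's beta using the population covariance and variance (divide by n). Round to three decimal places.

1.809

Mean R_i = (21.9 + 4.7 + 3.7 − 3.1 − 9.7 + 7.7 + 21.7) / 7 = 6.7000%
Mean R_m = (11.6 + 4.9 + 1.2 − 0.7 − 5.9 + 4.7 + 11.8) / 7 = 3.9429%
Σ(R_i − R̄_i)(R_m − R̄_m) = 448.2400  ⇒  Cov = 448.2400 / 7 = 64.0343
Σ(R_m − R̄_m)² = 247.8171  ⇒  Var(R_m) = 247.8171 / 7 = 35.4024
β = Cov / Var(R_m) = 64.0343 / 35.4024 = 1.8088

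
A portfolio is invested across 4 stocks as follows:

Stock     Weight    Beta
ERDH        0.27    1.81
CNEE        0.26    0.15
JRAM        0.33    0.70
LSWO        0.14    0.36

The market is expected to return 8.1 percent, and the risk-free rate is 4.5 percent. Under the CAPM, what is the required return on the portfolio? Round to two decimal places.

β_P = Σ w_i β_i = 0.27×1.81 + 0.26×0.15 + 0.33×0.70 + 0.14×0.36 = 0.8091
MRP = 8.1% − 4.5% = 3.60%
E(R_P) = R_f + β_P × MRP = 4.5% + 0.8091 × 3.6% = 7.41%

7.41%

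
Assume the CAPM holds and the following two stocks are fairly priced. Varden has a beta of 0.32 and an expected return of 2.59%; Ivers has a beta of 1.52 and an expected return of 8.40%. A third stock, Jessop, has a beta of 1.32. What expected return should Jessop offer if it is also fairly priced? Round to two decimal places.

7.43%

MRP (SML slope) = (8.40% − 2.59%) / (1.52 − 0.32) = 5.81% / 1.20 = 4.8417%
R_f (intercept) = 2.59% − 0.32 × 4.8417% = 1.0407%
E(R_Jessop) = R_f + β × MRP = 1.0407% + 1.32 × 4.8417% = 7.43%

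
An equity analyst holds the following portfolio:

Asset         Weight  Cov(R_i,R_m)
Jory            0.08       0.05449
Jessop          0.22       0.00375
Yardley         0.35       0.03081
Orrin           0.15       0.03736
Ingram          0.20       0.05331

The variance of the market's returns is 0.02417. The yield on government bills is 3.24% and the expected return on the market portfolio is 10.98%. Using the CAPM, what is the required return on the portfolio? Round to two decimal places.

13.56%

β_Jory = 0.05449 / 0.02417 = 2.2544
β_Jessop = 0.00375 / 0.02417 = 0.1552
β_Yardley = 0.03081 / 0.02417 = 1.2747
β_Orrin = 0.03736 / 0.02417 = 1.5457
β_Ingram = 0.05331 / 0.02417 = 2.2056
β_P = Σ w_i β_i = 0.08×2.2544 + 0.22×0.1552 + 0.35×1.2747 + 0.15×1.5457 + 0.20×2.2056 = 1.3336
MRP = 10.98% − 3.24% = 7.74%
E(R_P) = R_f + β_P × MRP = 3.24% + 1.3336 × 7.74% = 13.56%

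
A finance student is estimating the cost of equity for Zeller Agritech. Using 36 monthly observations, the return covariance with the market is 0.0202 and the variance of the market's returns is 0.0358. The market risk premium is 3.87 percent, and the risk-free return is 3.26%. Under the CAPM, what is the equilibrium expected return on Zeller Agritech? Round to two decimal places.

β = Cov(R_i, R_m) / Var(R_m) = 0.0202 / 0.0358 = 0.5642
E(R) = R_f + β × MRP = 3.26% + 0.5642 × 3.87% = 5.44%

5.44%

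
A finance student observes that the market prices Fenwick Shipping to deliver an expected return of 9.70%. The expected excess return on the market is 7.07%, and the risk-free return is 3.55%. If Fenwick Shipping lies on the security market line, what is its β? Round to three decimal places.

β = (E(R) − R_f) / MRP = (9.70% − 3.55%) / 7.07% = 6.15% / 7.07% = 0.870

0.870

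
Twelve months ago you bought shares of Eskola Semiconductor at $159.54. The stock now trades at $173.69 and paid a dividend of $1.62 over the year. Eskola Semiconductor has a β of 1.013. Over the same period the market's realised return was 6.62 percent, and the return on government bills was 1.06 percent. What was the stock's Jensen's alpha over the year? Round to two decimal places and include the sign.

+3.19%

Realised HPR = (P1 + D1 − P0) / P0 = (173.69 + 1.62 − 159.54) / 159.54 = 15.77 / 159.54 = 9.8847%
MRP = 6.62% − 1.06% = 5.56%
CAPM required = R_f + β·MRP = 1.06% + 1.013 × 5.56% = 6.69228%
α = realised − required = 9.8847% − 6.69228% = +3.19%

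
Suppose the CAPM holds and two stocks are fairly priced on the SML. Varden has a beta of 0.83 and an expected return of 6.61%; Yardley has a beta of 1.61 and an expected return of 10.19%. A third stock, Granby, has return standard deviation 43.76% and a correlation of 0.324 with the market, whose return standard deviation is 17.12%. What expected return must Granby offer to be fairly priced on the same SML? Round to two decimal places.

6.60%

MRP = (10.19% − 6.61%) / (1.61 − 0.83) = 4.5897%
R_f = 6.61% − 0.83 × 4.5897% = 2.8005%
β_Granby = ρ·σ_i/σ_m = 0.324 × 43.76 / 17.12 = 0.8282
E(R_Granby) = R_f + β × MRP = 2.8005% + 0.8282 × 4.5897% = 6.60%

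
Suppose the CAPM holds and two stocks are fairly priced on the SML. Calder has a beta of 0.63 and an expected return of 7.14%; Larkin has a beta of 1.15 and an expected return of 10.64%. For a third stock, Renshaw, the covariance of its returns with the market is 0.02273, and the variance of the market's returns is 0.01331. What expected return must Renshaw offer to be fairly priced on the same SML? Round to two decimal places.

MRP = (10.64% − 7.14%) / (1.15 − 0.63) = 6.7308%
R_f = 7.14% − 0.63 × 6.7308% = 2.8996%
β_Renshaw = Cov / Var(R_m) = 0.02273 / 0.01331 = 1.7077
E(R_Renshaw) = R_f + β × MRP = 2.8996% + 1.7077 × 6.7308% = 14.39%

14.39%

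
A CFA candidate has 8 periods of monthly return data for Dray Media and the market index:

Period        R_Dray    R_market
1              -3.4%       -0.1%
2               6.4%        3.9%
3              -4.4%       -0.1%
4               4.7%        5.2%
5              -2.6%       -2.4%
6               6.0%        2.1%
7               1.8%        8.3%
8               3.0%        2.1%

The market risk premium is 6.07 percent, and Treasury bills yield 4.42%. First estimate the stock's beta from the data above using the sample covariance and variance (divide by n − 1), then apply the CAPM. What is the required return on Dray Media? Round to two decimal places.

9.16%

Mean R_i = (-3.4 + 6.4 − 4.4 + 4.7 − 2.6 + 6.0 + 1.8 + 3.0) / 8 = 1.4375%
Mean R_m = (-0.1 + 3.9 − 0.1 + 5.2 − 2.4 + 2.1 + 8.3 + 2.1) / 8 = 2.3750%
Σ(R_i − R̄_i)(R_m − R̄_m) = 62.9475  ⇒  Cov = 62.9475 / 7 = 8.9925
Σ(R_m − R̄_m)² = 80.6150  ⇒  Var(R_m) = 80.6150 / 7 = 11.5164
β = Cov / Var(R_m) = 8.9925 / 11.5164 = 0.7808
E(R) = R_f + β × MRP = 4.42% + 0.7808 × 6.07% = 9.16%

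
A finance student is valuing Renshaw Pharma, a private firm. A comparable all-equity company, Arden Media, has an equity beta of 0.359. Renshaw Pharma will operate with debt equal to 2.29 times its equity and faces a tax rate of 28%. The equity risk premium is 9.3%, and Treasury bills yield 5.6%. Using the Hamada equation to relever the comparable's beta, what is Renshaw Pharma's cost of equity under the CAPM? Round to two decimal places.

β_L = β_U × [1 + (1 − t)(D/E)] = 0.359 × [1 + (1 − 0.28) × 2.29]
    = 0.359 × [1 + 0.72 × 2.29] = 0.359 × 2.6488 = 0.9509
E(R) = R_f + β_L × MRP = 5.6% + 0.9509 × 9.3% = 14.44%

14.44%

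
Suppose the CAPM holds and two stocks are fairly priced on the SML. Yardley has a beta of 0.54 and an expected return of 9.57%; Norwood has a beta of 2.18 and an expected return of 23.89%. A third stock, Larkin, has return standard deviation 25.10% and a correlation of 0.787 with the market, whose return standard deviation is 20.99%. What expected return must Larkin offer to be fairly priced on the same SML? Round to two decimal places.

MRP = (23.89% − 9.57%) / (2.18 − 0.54) = 8.7317%
R_f = 9.57% − 0.54 × 8.7317% = 4.8549%
β_Larkin = ρ·σ_i/σ_m = 0.787 × 25.10 / 20.99 = 0.9411
E(R_Larkin) = R_f + β × MRP = 4.8549% + 0.9411 × 8.7317% = 13.07%

13.07%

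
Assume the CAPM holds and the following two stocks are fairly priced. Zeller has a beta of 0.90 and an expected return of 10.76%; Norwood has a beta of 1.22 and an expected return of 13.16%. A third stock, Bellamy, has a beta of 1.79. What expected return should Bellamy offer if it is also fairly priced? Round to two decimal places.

MRP (SML slope) = (13.16% − 10.76%) / (1.22 − 0.90) = 2.40% / 0.32 = 7.5000%
R_f (intercept) = 10.76% − 0.90 × 7.5000% = 4.0100%
E(R_Bellamy) = R_f + β × MRP = 4.0100% + 1.79 × 7.5000% = 17.44%

17.44%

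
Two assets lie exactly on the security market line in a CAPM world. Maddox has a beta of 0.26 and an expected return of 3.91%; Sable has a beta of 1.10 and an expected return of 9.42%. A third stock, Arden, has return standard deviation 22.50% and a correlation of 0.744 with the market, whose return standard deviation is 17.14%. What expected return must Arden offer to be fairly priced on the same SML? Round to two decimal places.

MRP = (9.42% − 3.91%) / (1.10 − 0.26) = 6.5595%
R_f = 3.91% − 0.26 × 6.5595% = 2.2045%
β_Arden = ρ·σ_i/σ_m = 0.744 × 22.50 / 17.14 = 0.9767
E(R_Arden) = R_f + β × MRP = 2.2045% + 0.9767 × 6.5595% = 8.61%

8.61%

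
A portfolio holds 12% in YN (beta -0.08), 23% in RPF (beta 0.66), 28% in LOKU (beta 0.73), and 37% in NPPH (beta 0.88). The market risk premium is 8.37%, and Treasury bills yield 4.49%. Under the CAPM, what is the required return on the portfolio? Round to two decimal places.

10.12%

β_P = Σ w_i β_i = 0.12×-0.08 + 0.23×0.66 + 0.28×0.73 + 0.37×0.88 = 0.6722
E(R_P) = R_f + β_P × MRP = 4.49% + 0.6722 × 8.37% = 10.12%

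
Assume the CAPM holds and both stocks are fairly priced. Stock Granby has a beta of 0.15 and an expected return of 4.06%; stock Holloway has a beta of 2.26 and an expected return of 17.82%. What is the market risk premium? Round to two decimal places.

Both satisfy E(R) = R_f + β·MRP, so the slope of the SML is
MRP = (17.82% − 4.06%) / (2.26 − 0.15) = 13.76% / 2.11 = 6.5213%

6.52%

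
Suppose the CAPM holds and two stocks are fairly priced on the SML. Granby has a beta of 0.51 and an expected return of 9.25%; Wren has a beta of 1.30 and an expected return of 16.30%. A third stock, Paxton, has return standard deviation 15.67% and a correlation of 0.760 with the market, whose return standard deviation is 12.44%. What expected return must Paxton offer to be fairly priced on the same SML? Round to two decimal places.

MRP = (16.30% − 9.25%) / (1.30 − 0.51) = 8.9241%
R_f = 9.25% − 0.51 × 8.9241% = 4.6987%
β_Paxton = ρ·σ_i/σ_m = 0.760 × 15.67 / 12.44 = 0.9573
E(R_Paxton) = R_f + β × MRP = 4.6987% + 0.9573 × 8.9241% = 13.24%

13.24%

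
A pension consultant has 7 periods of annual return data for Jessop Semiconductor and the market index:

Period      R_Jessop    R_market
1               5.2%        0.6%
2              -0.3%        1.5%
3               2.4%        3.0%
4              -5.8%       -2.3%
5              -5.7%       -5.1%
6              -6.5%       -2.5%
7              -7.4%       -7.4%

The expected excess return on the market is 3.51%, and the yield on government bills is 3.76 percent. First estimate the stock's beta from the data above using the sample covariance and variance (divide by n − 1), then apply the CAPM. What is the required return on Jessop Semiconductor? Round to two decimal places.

Mean R_i = (5.2 − 0.3 + 2.4 − 5.8 − 5.7 − 6.5 − 7.4) / 7 = -2.5857%
Mean R_m = (0.6 + 1.5 + 3.0 − 2.3 − 5.1 − 2.5 − 7.4) / 7 = -1.7429%
Σ(R_i − R̄_i)(R_m − R̄_m) = 91.7443  ⇒  Cov = 91.7443 / 6 = 15.2907
Σ(R_m − R̄_m)² = 82.6571  ⇒  Var(R_m) = 82.6571 / 6 = 13.7762
β = Cov / Var(R_m) = 15.2907 / 13.7762 = 1.1099
E(R) = R_f + β × MRP = 3.76% + 1.1099 × 3.51% = 7.66%

7.66%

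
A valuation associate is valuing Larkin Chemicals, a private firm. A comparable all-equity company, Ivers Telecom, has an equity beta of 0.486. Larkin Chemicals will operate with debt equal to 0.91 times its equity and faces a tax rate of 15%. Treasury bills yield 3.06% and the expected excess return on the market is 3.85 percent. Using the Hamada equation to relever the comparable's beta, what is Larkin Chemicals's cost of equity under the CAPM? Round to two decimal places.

6.38%

β_L = β_U × [1 + (1 − t)(D/E)] = 0.486 × [1 + (1 − 0.15) × 0.91]
    = 0.486 × [1 + 0.85 × 0.91] = 0.486 × 1.7735 = 0.8619
E(R) = R_f + β_L × MRP = 3.06% + 0.8619 × 3.85% = 6.38%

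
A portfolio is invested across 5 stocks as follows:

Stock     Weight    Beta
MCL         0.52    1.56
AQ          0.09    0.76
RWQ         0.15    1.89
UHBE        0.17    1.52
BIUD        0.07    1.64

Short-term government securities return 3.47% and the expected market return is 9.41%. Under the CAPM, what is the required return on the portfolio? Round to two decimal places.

β_P = Σ w_i β_i = 0.52×1.56 + 0.09×0.76 + 0.15×1.89 + 0.17×1.52 + 0.07×1.64 = 1.5363
MRP = 9.41% − 3.47% = 5.94%
E(R_P) = R_f + β_P × MRP = 3.47% + 1.5363 × 5.94% = 12.60%

12.60%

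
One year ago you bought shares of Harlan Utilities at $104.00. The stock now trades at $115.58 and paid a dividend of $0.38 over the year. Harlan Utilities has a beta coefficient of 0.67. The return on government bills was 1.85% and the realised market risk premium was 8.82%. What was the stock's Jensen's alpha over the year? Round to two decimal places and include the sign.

+3.74%

Realised HPR = (P1 + D1 − P0) / P0 = (115.58 + 0.38 − 104.00) / 104.00 = 11.96 / 104.00 = 11.5000%
CAPM required = R_f + β·MRP = 1.85% + 0.67 × 8.82% = 7.7594%
α = realised − required = 11.5000% − 7.7594% = +3.74%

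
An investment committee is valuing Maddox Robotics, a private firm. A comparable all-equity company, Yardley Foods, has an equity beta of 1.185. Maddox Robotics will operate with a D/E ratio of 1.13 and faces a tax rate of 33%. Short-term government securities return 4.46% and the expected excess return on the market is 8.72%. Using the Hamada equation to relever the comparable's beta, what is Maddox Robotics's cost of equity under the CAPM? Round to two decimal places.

22.62%

β_L = β_U × [1 + (1 − t)(D/E)] = 1.185 × [1 + (1 − 0.33) × 1.13]
    = 1.185 × [1 + 0.67 × 1.13] = 1.185 × 1.7571 = 2.0822
E(R) = R_f + β_L × MRP = 4.46% + 2.0822 × 8.72% = 22.62%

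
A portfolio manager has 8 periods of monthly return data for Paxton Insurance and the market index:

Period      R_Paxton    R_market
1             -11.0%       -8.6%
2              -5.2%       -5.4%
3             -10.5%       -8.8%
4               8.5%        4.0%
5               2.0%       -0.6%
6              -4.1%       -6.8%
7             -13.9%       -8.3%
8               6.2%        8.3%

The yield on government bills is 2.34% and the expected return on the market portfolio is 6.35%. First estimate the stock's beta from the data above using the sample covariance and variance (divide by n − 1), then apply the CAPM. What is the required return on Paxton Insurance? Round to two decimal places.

Mean R_i = (-11.0 − 5.2 − 10.5 + 8.5 + 2.0 − 4.1 − 13.9 + 6.2) / 8 = -3.5000%
Mean R_m = (-8.6 − 5.4 − 8.8 + 4.0 − 0.6 − 6.8 − 8.3 + 8.3) / 8 = -3.2750%
Σ(R_i − R̄_i)(R_m − R̄_m) = 350.8900  ⇒  Cov = 350.8900 / 7 = 50.1271
Σ(R_m − R̄_m)² = 295.1350  ⇒  Var(R_m) = 295.1350 / 7 = 42.1621
β = Cov / Var(R_m) = 50.1271 / 42.1621 = 1.1889
MRP = 6.35% − 2.34% = 4.01%
E(R) = R_f + β × MRP = 2.34% + 1.1889 × 4.01% = 7.11%

7.11%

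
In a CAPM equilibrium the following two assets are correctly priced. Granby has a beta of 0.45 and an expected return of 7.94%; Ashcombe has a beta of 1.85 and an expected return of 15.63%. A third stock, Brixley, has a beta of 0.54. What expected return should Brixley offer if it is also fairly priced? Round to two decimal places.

8.43%

MRP (SML slope) = (15.63% − 7.94%) / (1.85 − 0.45) = 7.69% / 1.40 = 5.4929%
R_f (intercept) = 7.94% − 0.45 × 5.4929% = 5.4682%
E(R_Brixley) = R_f + β × MRP = 5.4682% + 0.54 × 5.4929% = 8.43%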